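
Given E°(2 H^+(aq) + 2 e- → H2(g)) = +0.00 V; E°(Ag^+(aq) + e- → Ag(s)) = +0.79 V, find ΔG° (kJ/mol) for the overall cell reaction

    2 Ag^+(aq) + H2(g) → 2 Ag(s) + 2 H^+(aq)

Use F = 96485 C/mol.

−152 kJ/mol

In the reaction as written Ag^+(aq) is reduced, so the Ag⁺/Ag couple is the cathode and 2H⁺/H₂ is the anode.
E°cell = +0.79 − (+0.00) = +0.79 V; balancing electrons gives n = 2.
ΔG° = −nFE°cell = −(2)(96485)(+0.79) J/mol = −152 kJ/mol.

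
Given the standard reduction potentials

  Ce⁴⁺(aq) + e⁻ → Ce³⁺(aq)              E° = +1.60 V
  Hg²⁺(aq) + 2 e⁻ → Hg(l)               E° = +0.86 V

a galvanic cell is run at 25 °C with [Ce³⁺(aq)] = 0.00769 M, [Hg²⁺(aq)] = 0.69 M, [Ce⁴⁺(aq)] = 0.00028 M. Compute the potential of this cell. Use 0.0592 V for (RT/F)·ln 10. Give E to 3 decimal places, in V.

+0.660 V

Since E°(Ce⁴⁺/Ce³⁺) > E°(Hg²⁺/Hg), Ce⁴⁺/Ce³⁺ serves as the cathode.
The standard potential is +1.60 − (+0.86) = +0.74 V and the balanced reaction transfers n = 2 electrons.
For the overall reaction 2 Ce⁴⁺(aq) + Hg(l) → 2 Ce³⁺(aq) + Hg²⁺(aq), Q = ([Ce³⁺(aq)]^2·[Hg²⁺(aq)]) / [Ce⁴⁺(aq)]^2 = 520, giving log Q = 2.716.
By the Nernst equation, E = +0.74 − (0.0592/2)·(2.716) = +0.660 V.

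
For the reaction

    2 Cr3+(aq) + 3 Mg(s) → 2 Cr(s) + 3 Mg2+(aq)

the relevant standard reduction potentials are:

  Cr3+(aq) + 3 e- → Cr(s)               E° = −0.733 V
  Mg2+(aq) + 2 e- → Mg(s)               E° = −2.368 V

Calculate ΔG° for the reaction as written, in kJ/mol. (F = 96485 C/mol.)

In the reaction as written Cr3+(aq) is reduced, so the Cr³⁺/Cr couple is the cathode and Mg²⁺/Mg is the anode.
E°cell = −0.733 − (−2.368) = +1.635 V; balancing electrons gives n = 6.
ΔG° = −nFE°cell = −(6)(96485)(+1.635) J/mol = −947 kJ/mol.

−947 kJ/mol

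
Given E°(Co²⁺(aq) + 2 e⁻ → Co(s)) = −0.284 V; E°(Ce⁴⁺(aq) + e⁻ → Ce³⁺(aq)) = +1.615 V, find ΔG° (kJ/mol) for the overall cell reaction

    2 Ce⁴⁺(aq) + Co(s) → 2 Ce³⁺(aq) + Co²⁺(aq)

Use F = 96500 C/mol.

In the reaction as written Ce⁴⁺(aq) is reduced, so the Ce⁴⁺/Ce³⁺ couple is the cathode and Co²⁺/Co is the anode.
E°cell = +1.615 − (−0.284) = +1.899 V; balancing electrons gives n = 2.
ΔG° = −nFE°cell = −(2)(96500)(+1.899) J/mol = −367 kJ/mol.

−367 kJ/mol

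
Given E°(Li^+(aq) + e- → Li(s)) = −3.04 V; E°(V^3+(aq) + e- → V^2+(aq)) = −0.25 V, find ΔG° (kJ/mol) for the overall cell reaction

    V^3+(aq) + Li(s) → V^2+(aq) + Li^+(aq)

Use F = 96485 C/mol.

In the reaction as written V^3+(aq) is reduced, so the V³⁺/V²⁺ couple is the cathode and Li⁺/Li is the anode.
E°cell = −0.25 − (−3.04) = +2.79 V; balancing electrons gives n = 1.
ΔG° = −nFE°cell = −(1)(96485)(+2.79) J/mol = −269 kJ/mol.

−269 kJ/mol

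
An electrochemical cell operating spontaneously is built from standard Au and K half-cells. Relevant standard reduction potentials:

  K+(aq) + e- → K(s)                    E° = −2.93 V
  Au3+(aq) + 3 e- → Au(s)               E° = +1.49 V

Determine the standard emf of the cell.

The Au³⁺/Au couple has the higher E°, so Au ion is reduced (cathode) and K is oxidized (anode).
E°cell = E°(cathode) − E°(anode) = +1.49 − (−2.93) = +4.42 V.

+4.42 V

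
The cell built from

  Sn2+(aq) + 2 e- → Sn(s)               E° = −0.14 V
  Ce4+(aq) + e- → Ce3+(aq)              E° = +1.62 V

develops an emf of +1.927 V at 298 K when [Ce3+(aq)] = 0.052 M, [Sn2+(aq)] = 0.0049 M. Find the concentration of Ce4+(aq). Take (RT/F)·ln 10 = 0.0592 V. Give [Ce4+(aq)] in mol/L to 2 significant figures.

Ce⁴⁺/Ce³⁺ is the cathode (higher E°); E°cell = +1.62 − (−0.14) = +1.76 V with n = 2.
Since E = E° − (0.0592/n)·log Q, log Q = n(E° − E)/0.0592 = −5.642.
Balancing electrons gives 2 Ce4+(aq) + Sn(s) → 2 Ce3+(aq) + Sn2+(aq); thus Q = ([Ce3+(aq)]^2·[Sn2+(aq)]) / [Ce4+(aq)]^2.
Isolating [Ce4+(aq)] in Q = 10^{−5.642} yields log [Ce4+(aq)] = 0.382, i.e. 2.4 M.

2.4 M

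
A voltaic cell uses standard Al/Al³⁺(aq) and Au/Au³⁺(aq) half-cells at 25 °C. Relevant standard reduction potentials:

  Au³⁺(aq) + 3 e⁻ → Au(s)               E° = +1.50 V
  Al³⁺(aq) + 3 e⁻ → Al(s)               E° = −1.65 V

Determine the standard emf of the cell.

+3.15 V

The Au³⁺/Au couple has the higher E°, so Au ion is reduced (cathode) and Al is oxidized (anode).
E°cell = E°(cathode) − E°(anode) = +1.50 − (−1.65) = +3.15 V.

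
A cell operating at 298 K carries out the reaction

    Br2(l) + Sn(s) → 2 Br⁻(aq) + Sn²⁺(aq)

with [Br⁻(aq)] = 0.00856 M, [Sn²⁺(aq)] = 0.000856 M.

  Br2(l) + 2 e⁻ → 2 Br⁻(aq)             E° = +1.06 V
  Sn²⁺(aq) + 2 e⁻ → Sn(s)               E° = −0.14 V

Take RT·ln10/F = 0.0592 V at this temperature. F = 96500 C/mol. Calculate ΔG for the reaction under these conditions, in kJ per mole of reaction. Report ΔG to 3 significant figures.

E°cell = +1.06 − (−0.14) = +1.20 V; the balanced reaction transfers n = 2 electrons.
The reaction quotient is [Br⁻(aq)]^2·[Sn²⁺(aq)] = 6.27×10^−8; by Nernst, E = +1.20 − (0.0592/2)(−7.203) = +1.4132 V.
Then ΔG = −nFE = −2 × 96500 × +1.4132 J/mol = −273 kJ/mol.

−273 kJ/mol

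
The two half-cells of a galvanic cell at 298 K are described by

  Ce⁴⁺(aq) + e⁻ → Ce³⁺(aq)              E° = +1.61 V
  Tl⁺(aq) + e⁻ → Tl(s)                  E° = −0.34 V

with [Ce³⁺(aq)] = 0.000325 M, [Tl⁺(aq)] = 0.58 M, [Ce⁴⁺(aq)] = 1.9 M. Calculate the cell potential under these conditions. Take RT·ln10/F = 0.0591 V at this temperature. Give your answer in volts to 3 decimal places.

+2.187 V

The Ce⁴⁺/Ce³⁺ couple has the more positive E°, so it is the cathode; Tl⁺/Tl is the anode.
E°cell = E°cat − E°an = +1.61 − (−0.34) = +1.95 V; n = 1.
Balancing gives Ce⁴⁺(aq) + Tl(s) → Ce³⁺(aq) + Tl⁺(aq); hence Q = ([Ce³⁺(aq)]·[Tl⁺(aq)]) / [Ce⁴⁺(aq)] = 9.92×10^−5 (log Q = −4.003).
E = E° − (0.0591/n)·log Q = +1.95 − (0.0591/1)(−4.003) = +2.187 V.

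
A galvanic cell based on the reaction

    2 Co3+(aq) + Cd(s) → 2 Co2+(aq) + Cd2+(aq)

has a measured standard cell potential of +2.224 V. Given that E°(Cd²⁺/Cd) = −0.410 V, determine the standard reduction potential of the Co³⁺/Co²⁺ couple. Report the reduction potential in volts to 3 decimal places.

In the reaction as written the Co³⁺/Co²⁺ couple is reduced (cathode) and Cd²⁺/Cd is oxidized (anode), so E°cell = E°(Co³⁺/Co²⁺) − E°(Cd²⁺/Cd).
E°(Co³⁺/Co²⁺) = E°cell + E°(anode) = +2.224 + (−0.410) = +1.814 V.

+1.814 V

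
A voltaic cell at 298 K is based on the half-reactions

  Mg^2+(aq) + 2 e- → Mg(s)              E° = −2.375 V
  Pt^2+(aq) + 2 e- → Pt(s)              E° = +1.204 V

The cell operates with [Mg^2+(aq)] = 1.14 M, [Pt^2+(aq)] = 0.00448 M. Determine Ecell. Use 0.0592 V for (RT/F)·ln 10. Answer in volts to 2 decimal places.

Pt²⁺/Pt is reduced (cathode, E° = +1.204 V) and Mg²⁺/Mg is oxidized (anode).
The standard potential is +1.204 − (−2.375) = +3.579 V and the balanced reaction transfers n = 2 electrons.
The balanced reaction is Pt^2+(aq) + Mg(s) → Pt(s) + Mg^2+(aq), so Q = [Mg^2+(aq)] / [Pt^2+(aq)] = 254 and log Q = 2.406.
By the Nernst equation, E = +3.579 − (0.0592/2)·(2.406) = +3.51 V.

+3.51 V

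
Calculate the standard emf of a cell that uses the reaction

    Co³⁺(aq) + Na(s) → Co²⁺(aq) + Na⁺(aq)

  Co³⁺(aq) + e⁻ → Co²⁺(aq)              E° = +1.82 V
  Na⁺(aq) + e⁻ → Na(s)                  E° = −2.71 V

Co³⁺(aq) gains electrons, so the Co³⁺/Co²⁺ couple is the cathode; the Na⁺/Na couple is the anode.
E°cell = E°(cathode) − E°(anode) = +1.82 − (−2.71) = +4.53 V.
The positive value indicates the reaction is spontaneous as written.

+4.53 V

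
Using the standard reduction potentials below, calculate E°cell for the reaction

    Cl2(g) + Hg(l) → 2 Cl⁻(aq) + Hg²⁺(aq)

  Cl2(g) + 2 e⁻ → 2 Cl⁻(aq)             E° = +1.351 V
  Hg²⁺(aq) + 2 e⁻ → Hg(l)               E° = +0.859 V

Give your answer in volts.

Cl2(g) gains electrons, so the Cl₂/Cl⁻ couple is the cathode; the Hg²⁺/Hg couple is the anode.
E°cell = E°(cathode) − E°(anode) = +1.351 − (+0.859) = +0.492 V.

+0.492 V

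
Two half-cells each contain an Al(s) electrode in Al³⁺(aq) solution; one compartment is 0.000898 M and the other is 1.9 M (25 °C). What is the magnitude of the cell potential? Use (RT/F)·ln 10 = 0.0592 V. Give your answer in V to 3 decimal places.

0.066 V

For a concentration cell E°cell = 0, since both electrodes use the same couple.
The compartment with the higher Al³⁺(aq) concentration (1.9 M) acts as the cathode; ions are reduced there and produced at the dilute (0.000898 M) anode.
With n = 3, Ecell = −(0.0592/3)·log([dilute]/[conc]) = −(0.0592/3)·log(0.000898/1.9) = +0.066 V.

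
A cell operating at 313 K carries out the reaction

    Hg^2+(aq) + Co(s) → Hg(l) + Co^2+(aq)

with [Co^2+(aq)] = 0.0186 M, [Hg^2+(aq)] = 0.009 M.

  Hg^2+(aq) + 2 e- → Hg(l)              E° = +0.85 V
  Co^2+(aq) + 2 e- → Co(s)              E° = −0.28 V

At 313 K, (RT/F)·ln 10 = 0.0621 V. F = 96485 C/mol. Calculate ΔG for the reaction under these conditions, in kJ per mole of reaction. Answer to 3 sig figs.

−216 kJ/mol

With Hg²⁺/Hg reduced at the cathode, E°cell = +0.85 − (−0.28) = +1.13 V and n = 2.
Q = [Co^2+(aq)] / [Hg^2+(aq)] = 2.07, so log Q = 0.315 and E = +1.13 − (0.0621/2)(0.315) = +1.1202 V.
ΔG = −nFE = −(2)(96485)(+1.1202) J/mol = −216 kJ/mol.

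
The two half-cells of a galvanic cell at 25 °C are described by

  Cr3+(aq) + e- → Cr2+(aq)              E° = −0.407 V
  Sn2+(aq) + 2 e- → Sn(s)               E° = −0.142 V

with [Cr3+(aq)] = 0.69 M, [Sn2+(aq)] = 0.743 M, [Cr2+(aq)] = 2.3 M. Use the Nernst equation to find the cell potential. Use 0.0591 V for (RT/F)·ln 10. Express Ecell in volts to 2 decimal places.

Since E°(Sn²⁺/Sn) > E°(Cr³⁺/Cr²⁺), Sn²⁺/Sn serves as the cathode.
E°cell = E°cat − E°an = −0.142 − (−0.407) = +0.265 V; n = 2.
The balanced reaction is Sn2+(aq) + 2 Cr2+(aq) → Sn(s) + 2 Cr3+(aq), so Q = [Cr3+(aq)]^2 / ([Sn2+(aq)]·[Cr2+(aq)]^2) = 0.121 and log Q = −0.917.
E = E° − (0.0591/n)·log Q = +0.265 − (0.0591/2)(−0.917) = +0.29 V.

+0.29 V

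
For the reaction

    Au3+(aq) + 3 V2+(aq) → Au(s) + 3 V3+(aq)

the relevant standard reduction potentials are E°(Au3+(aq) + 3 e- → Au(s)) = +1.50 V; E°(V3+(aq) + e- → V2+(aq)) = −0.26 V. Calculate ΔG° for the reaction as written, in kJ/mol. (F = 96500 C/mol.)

−510 kJ/mol

In the reaction as written Au3+(aq) is reduced, so the Au³⁺/Au couple is the cathode and V³⁺/V²⁺ is the anode.
E°cell = +1.50 − (−0.26) = +1.76 V; balancing electrons gives n = 3.
ΔG° = −nFE°cell = −(3)(96500)(+1.76) J/mol = −510 kJ/mol.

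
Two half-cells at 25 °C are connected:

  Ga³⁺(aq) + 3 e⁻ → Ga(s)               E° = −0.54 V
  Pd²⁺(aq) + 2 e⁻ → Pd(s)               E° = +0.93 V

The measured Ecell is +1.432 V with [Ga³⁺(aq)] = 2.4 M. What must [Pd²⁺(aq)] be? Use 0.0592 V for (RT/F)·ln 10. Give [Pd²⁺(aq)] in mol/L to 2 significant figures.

0.093 M

The Pd²⁺/Pd couple has the larger reduction potential, so it is the cathode: E°cell = +0.93 − (−0.54) = +1.47 V and n = 6.
Rearranging E = E° − (0.0592/n)·log Q gives log Q = 6(+1.47 − (+1.432))/0.0592 = 3.851.
Balancing electrons gives 3 Pd²⁺(aq) + 2 Ga(s) → 3 Pd(s) + 2 Ga³⁺(aq); thus Q = [Ga³⁺(aq)]^2 / [Pd²⁺(aq)]^3.
Solving for the unknown gives log [Pd²⁺(aq)] = −1.030, so [Pd²⁺(aq)] ≈ 0.093 M.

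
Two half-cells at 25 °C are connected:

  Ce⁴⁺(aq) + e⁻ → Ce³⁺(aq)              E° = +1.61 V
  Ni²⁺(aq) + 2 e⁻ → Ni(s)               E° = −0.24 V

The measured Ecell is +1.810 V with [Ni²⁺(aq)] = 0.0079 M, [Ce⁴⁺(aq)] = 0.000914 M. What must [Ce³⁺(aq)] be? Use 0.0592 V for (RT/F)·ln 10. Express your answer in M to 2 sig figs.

Ce⁴⁺/Ce³⁺ is the cathode (higher E°); E°cell = +1.61 − (−0.24) = +1.85 V with n = 2.
Since E = E° − (0.0592/n)·log Q, log Q = n(E° − E)/0.0592 = 1.351.
For 2 Ce⁴⁺(aq) + Ni(s) → 2 Ce³⁺(aq) + Ni²⁺(aq), the reaction quotient is Q = ([Ce³⁺(aq)]^2·[Ni²⁺(aq)]) / [Ce⁴⁺(aq)]^2.
Substituting the known concentrations and solving, log [Ce³⁺(aq)] = −1.312 and [Ce³⁺(aq)] = 0.049 M.

0.049 M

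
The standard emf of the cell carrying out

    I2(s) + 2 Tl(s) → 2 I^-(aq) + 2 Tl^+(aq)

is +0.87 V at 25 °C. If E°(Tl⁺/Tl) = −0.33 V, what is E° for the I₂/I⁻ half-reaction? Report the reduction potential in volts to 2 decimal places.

+0.54 V

In the reaction as written the I₂/I⁻ couple is reduced (cathode) and Tl⁺/Tl is oxidized (anode), so E°cell = E°(I₂/I⁻) − E°(Tl⁺/Tl).
E°(I₂/I⁻) = E°cell + E°(anode) = +0.87 + (−0.33) = +0.54 V.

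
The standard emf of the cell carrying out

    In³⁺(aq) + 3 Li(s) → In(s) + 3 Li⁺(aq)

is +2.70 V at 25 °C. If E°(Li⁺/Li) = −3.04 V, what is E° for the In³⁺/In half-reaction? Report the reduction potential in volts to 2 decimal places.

In the reaction as written the In³⁺/In couple is reduced (cathode) and Li⁺/Li is oxidized (anode), so E°cell = E°(In³⁺/In) − E°(Li⁺/Li).
E°(In³⁺/In) = E°cell + E°(anode) = +2.70 + (−3.04) = −0.34 V.

−0.34 V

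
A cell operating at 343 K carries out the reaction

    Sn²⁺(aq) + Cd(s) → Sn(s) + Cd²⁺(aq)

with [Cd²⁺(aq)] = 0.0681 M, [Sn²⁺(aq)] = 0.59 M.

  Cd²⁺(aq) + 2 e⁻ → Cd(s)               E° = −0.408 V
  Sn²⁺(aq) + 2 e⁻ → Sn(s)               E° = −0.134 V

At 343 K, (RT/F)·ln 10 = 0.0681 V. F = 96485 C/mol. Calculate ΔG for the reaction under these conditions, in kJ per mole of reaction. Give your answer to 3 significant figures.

With Sn²⁺/Sn reduced at the cathode, E°cell = −0.134 − (−0.408) = +0.274 V and n = 2.
The reaction quotient is [Cd²⁺(aq)] / [Sn²⁺(aq)] = 0.115; by Nernst, E = +0.274 − (0.0681/2)(−0.938) = +0.3059 V.
Then ΔG = −nFE = −2 × 96485 × +0.3059 J/mol = −59.0 kJ/mol.

−59.0 kJ/mol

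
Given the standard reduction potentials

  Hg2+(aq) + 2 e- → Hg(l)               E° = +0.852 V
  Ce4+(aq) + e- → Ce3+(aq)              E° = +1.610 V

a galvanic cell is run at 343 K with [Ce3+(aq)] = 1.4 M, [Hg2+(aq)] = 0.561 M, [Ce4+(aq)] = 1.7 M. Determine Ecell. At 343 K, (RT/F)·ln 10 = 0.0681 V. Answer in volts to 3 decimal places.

+0.772 V

Ce⁴⁺/Ce³⁺ is reduced (cathode, E° = +1.610 V) and Hg²⁺/Hg is oxidized (anode).
E°cell = E°cat − E°an = +1.610 − (+0.852) = +0.758 V; n = 2.
Balancing gives 2 Ce4+(aq) + Hg(l) → 2 Ce3+(aq) + Hg2+(aq); hence Q = ([Ce3+(aq)]^2·[Hg2+(aq)]) / [Ce4+(aq)]^2 = 0.38 (log Q = −0.420).
By the Nernst equation, E = +0.758 − (0.0681/2)·(−0.420) = +0.772 V.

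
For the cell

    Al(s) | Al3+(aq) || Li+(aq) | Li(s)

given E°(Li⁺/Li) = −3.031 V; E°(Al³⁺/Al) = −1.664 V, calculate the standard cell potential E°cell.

−1.367 V

By convention the left-hand electrode in cell notation is the anode (oxidation) and the right-hand electrode is the cathode (reduction).
E°cell = E°(right) − E°(left) = −3.031 − (−1.664) = −1.367 V.
The negative sign shows that, as written, the cell would require an external voltage to drive the reaction.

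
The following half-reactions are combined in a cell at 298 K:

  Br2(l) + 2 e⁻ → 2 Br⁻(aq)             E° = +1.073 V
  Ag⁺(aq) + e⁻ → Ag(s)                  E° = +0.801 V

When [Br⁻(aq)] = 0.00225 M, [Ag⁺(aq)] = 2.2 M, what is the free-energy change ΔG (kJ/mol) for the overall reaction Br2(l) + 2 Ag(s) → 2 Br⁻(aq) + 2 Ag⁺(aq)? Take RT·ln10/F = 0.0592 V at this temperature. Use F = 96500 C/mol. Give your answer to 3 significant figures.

−78.8 kJ/mol

The standard cell potential is +1.073 − (+0.801) = +0.272 V, with n = 2 electrons in the balanced equation.
Q = [Br⁻(aq)]^2·[Ag⁺(aq)]^2 = 2.45×10^−5, so log Q = −4.611 and E = +0.272 − (0.0592/2)(−4.611) = +0.4085 V.
ΔG = −nFE = −(2)(96500)(+0.4085) J/mol = −78.8 kJ/mol.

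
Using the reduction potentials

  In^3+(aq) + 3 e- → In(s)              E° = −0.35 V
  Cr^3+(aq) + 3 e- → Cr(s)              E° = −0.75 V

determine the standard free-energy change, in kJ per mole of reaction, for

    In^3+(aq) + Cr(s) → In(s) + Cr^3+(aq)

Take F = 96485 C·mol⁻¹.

In the reaction as written In^3+(aq) is reduced, so the In³⁺/In couple is the cathode and Cr³⁺/Cr is the anode.
E°cell = −0.35 − (−0.75) = +0.40 V; balancing electrons gives n = 3.
ΔG° = −nFE°cell = −(3)(96485)(+0.40) J/mol = −116 kJ/mol.

−116 kJ/mol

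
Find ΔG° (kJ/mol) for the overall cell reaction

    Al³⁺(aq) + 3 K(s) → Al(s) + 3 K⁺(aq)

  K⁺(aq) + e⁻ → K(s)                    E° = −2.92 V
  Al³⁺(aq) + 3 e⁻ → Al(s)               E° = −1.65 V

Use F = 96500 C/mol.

−368 kJ/mol

In the reaction as written Al³⁺(aq) is reduced, so the Al³⁺/Al couple is the cathode and K⁺/K is the anode.
E°cell = −1.65 − (−2.92) = +1.27 V; balancing electrons gives n = 3.
ΔG° = −nFE°cell = −(3)(96500)(+1.27) J/mol = −368 kJ/mol.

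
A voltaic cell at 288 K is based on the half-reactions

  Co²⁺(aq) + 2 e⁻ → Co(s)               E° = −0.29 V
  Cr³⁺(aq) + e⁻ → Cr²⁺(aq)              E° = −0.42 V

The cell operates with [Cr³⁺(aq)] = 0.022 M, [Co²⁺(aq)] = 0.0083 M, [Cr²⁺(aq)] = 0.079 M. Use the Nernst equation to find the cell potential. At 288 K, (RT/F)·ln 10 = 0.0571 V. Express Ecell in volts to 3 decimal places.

+0.102 V

Co²⁺/Co is reduced (cathode, E° = −0.29 V) and Cr³⁺/Cr²⁺ is oxidized (anode).
E°cell = E°cat − E°an = −0.29 − (−0.42) = +0.13 V; n = 2.
The balanced reaction is Co²⁺(aq) + 2 Cr²⁺(aq) → Co(s) + 2 Cr³⁺(aq), so Q = [Cr³⁺(aq)]^2 / ([Co²⁺(aq)]·[Cr²⁺(aq)]^2) = 9.34 and log Q = 0.971.
E = E° − (0.0571/n)·log Q = +0.13 − (0.0571/2)(0.971) = +0.102 V.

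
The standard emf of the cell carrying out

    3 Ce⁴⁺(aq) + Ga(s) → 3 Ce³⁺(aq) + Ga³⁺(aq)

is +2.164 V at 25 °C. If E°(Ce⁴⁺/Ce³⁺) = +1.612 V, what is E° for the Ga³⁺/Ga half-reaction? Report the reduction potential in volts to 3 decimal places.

−0.552 V

In the reaction as written the Ce⁴⁺/Ce³⁺ couple is reduced (cathode) and Ga³⁺/Ga is oxidized (anode), so E°cell = E°(Ce⁴⁺/Ce³⁺) − E°(Ga³⁺/Ga).
E°(Ga³⁺/Ga) = E°(cathode) − E°cell = +1.612 − (+2.164) = −0.552 V.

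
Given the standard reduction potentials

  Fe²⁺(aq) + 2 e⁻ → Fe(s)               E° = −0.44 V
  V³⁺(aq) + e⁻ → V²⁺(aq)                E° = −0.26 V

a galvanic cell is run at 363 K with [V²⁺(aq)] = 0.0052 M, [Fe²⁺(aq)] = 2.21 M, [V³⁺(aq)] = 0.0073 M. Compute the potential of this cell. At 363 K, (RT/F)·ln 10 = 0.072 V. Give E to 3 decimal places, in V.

+0.178 V

Since E°(V³⁺/V²⁺) > E°(Fe²⁺/Fe), V³⁺/V²⁺ serves as the cathode.
The standard potential is −0.26 − (−0.44) = +0.18 V and the balanced reaction transfers n = 2 electrons.
For the overall reaction 2 V³⁺(aq) + Fe(s) → 2 V²⁺(aq) + Fe²⁺(aq), Q = ([V²⁺(aq)]^2·[Fe²⁺(aq)]) / [V³⁺(aq)]^2 = 1.12, giving log Q = 0.050.
Applying E = E° − (RT ln10/nF)·log Q gives +0.18 − (0.072/2)(0.050) = +0.178 V.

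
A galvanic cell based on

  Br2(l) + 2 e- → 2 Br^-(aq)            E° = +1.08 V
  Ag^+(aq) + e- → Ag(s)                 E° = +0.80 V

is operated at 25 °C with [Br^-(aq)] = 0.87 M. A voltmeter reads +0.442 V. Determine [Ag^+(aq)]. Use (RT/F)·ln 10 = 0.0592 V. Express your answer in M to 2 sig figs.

0.0021 M

With Br₂/Br⁻ at the cathode and Ag⁺/Ag at the anode, E°cell = +1.08 − (+0.80) = +0.28 V (n = 2).
From the Nernst equation, log Q = n(E° − E)/0.0592 = 2·(+0.28 − (+0.442))/0.0592 = −5.473.
Balancing electrons gives Br2(l) + 2 Ag(s) → 2 Br^-(aq) + 2 Ag^+(aq); thus Q = [Br^-(aq)]^2·[Ag^+(aq)]^2.
Solving for the unknown gives log [Ag^+(aq)] = −2.676, so [Ag^+(aq)] ≈ 0.0021 M.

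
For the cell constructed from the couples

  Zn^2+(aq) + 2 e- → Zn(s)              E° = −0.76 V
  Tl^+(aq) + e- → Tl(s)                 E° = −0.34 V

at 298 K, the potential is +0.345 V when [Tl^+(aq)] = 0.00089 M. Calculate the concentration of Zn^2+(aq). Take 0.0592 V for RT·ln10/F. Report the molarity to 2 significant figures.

0.00027 M

The Tl⁺/Tl couple has the larger reduction potential, so it is the cathode: E°cell = −0.34 − (−0.76) = +0.42 V and n = 2.
Since E = E° − (0.0592/n)·log Q, log Q = n(E° − E)/0.0592 = 2.534.
The balanced reaction is 2 Tl^+(aq) + Zn(s) → 2 Tl(s) + Zn^2+(aq), so Q = [Zn^2+(aq)] / [Tl^+(aq)]^2.
Isolating [Zn^2+(aq)] in Q = 10^{2.534} yields log [Zn^2+(aq)] = −3.567, i.e. 0.00027 M.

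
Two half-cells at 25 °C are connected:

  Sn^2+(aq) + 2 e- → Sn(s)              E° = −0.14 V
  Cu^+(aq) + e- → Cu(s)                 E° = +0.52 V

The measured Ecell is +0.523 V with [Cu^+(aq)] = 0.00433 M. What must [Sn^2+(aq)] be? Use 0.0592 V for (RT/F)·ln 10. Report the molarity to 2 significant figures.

0.80 M

With Cu⁺/Cu at the cathode and Sn²⁺/Sn at the anode, E°cell = +0.52 − (−0.14) = +0.66 V (n = 2).
Since E = E° − (0.0592/n)·log Q, log Q = n(E° − E)/0.0592 = 4.628.
Balancing electrons gives 2 Cu^+(aq) + Sn(s) → 2 Cu(s) + Sn^2+(aq); thus Q = [Sn^2+(aq)] / [Cu^+(aq)]^2.
Solving for the unknown gives log [Sn^2+(aq)] = −0.099, so [Sn^2+(aq)] ≈ 0.80 M.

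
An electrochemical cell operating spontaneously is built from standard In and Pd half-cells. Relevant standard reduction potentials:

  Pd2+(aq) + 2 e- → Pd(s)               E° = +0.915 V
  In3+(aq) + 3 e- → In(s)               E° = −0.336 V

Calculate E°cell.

Of the two couples in this cell, the one with the more positive reduction potential is reduced at the cathode: here that is Pd²⁺/Pd (+0.915 V); In³⁺/In (−0.336 V) is the anode.
E°cell = E°(cathode) − E°(anode) = +0.915 − (−0.336) = +1.251 V.

+1.251 V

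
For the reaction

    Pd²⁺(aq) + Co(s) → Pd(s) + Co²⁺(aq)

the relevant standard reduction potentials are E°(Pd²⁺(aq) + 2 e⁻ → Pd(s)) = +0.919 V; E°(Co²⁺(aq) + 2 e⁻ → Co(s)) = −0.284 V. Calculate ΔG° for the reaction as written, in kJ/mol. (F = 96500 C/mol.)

−232 kJ/mol

In the reaction as written Pd²⁺(aq) is reduced, so the Pd²⁺/Pd couple is the cathode and Co²⁺/Co is the anode.
E°cell = +0.919 − (−0.284) = +1.203 V; balancing electrons gives n = 2.
ΔG° = −nFE°cell = −(2)(96500)(+1.203) J/mol = −232 kJ/mol.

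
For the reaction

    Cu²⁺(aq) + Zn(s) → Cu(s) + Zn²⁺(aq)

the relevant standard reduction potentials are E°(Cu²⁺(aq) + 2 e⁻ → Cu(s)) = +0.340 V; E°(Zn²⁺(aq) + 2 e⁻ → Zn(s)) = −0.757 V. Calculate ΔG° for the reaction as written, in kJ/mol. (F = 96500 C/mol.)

−212 kJ/mol

In the reaction as written Cu²⁺(aq) is reduced, so the Cu²⁺/Cu couple is the cathode and Zn²⁺/Zn is the anode.
E°cell = +0.340 − (−0.757) = +1.097 V; balancing electrons gives n = 2.
ΔG° = −nFE°cell = −(2)(96500)(+1.097) J/mol = −212 kJ/mol.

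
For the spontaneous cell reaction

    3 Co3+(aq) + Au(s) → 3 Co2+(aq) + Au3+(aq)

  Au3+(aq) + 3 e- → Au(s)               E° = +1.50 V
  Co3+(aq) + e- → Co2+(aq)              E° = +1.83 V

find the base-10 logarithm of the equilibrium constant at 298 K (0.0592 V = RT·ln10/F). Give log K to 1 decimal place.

log K = 16.7

The Co³⁺/Co²⁺ couple is reduced (cathode); E°cell = +1.83 − (+1.50) = +0.33 V with n = 3.
At equilibrium E = 0, so log K = nE°cell / 0.0592 = (3)(+0.33) / 0.0592 = 16.7.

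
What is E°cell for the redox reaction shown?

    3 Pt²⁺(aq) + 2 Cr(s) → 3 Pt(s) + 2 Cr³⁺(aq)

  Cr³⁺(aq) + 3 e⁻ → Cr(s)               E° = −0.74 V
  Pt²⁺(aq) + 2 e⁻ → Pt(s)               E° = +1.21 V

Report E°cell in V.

+1.95 V

In the reaction as written, Pt²⁺(aq) is reduced (cathode) and Cr³⁺(aq) is produced by oxidation at the anode.
E°cell = E°(cathode) − E°(anode) = +1.21 − (−0.74) = +1.95 V.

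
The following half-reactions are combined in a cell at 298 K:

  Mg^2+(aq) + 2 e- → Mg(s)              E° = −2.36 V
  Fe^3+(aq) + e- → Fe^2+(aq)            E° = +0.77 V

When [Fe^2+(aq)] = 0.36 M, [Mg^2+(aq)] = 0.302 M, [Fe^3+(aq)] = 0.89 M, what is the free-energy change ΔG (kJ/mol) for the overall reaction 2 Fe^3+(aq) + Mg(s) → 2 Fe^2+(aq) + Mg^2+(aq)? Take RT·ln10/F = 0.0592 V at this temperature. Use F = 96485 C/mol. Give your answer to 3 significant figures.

−611 kJ/mol

With Fe³⁺/Fe²⁺ reduced at the cathode, E°cell = +0.77 − (−2.36) = +3.13 V and n = 2.
Here Q = ([Fe^2+(aq)]^2·[Mg^2+(aq)]) / [Fe^3+(aq)]^2 = 0.0494 (log Q = −1.306), giving E = +3.13 − (0.0592/2)·(−1.306) = +3.1687 V.
Then ΔG = −nFE = −2 × 96485 × +3.1687 J/mol = −611 kJ/mol.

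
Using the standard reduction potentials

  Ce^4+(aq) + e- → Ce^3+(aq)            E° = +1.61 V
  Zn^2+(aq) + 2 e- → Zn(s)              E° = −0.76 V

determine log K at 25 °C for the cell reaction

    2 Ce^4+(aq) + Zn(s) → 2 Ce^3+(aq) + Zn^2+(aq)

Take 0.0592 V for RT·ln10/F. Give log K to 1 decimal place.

log K = 80.1

The Ce⁴⁺/Ce³⁺ couple is reduced (cathode); E°cell = +1.61 − (−0.76) = +2.37 V with n = 2.
At equilibrium E = 0, so log K = nE°cell / 0.0592 = (2)(+2.37) / 0.0592 = 80.1.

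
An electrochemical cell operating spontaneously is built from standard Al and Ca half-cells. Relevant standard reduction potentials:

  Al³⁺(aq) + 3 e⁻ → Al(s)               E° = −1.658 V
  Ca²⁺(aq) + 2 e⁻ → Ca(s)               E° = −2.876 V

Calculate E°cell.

+1.218 V

The Al³⁺/Al couple has the higher E°, so Al ion is reduced (cathode) and Ca is oxidized (anode).
E°cell = E°(cathode) − E°(anode) = −1.658 − (−2.876) = +1.218 V.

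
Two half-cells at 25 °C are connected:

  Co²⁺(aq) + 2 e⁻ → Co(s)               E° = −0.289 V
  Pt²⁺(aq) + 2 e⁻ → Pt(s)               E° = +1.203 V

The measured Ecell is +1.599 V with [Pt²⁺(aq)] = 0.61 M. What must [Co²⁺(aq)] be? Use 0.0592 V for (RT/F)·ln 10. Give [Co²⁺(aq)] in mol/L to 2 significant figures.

0.00015 M

With Pt²⁺/Pt at the cathode and Co²⁺/Co at the anode, E°cell = +1.203 − (−0.289) = +1.492 V (n = 2).
From the Nernst equation, log Q = n(E° − E)/0.0592 = 2·(+1.492 − (+1.599))/0.0592 = −3.615.
For Pt²⁺(aq) + Co(s) → Pt(s) + Co²⁺(aq), the reaction quotient is Q = [Co²⁺(aq)] / [Pt²⁺(aq)].
Isolating [Co²⁺(aq)] in Q = 10^{−3.615} yields log [Co²⁺(aq)] = −3.830, i.e. 0.00015 M.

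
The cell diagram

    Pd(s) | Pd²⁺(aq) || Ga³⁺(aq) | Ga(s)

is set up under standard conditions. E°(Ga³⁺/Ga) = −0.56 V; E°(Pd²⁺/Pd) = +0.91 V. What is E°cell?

−1.47 V

By convention the left-hand electrode in cell notation is the anode (oxidation) and the right-hand electrode is the cathode (reduction).
E°cell = E°(right) − E°(left) = −0.56 − (+0.91) = −1.47 V.
The negative sign shows that, as written, the cell would require an external voltage to drive the reaction.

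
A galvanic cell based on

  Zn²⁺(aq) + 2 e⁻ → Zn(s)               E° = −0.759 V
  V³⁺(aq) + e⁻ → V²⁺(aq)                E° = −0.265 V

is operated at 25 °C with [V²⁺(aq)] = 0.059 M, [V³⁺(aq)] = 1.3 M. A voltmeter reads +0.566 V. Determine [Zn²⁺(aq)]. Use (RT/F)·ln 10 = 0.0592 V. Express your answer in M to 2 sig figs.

1.8 M

V³⁺/V²⁺ is the cathode (higher E°); E°cell = −0.265 − (−0.759) = +0.494 V with n = 2.
Since E = E° − (0.0592/n)·log Q, log Q = n(E° − E)/0.0592 = −2.432.
Balancing electrons gives 2 V³⁺(aq) + Zn(s) → 2 V²⁺(aq) + Zn²⁺(aq); thus Q = ([V²⁺(aq)]^2·[Zn²⁺(aq)]) / [V³⁺(aq)]^2.
Substituting the known concentrations and solving, log [Zn²⁺(aq)] = 0.254 and [Zn²⁺(aq)] = 1.8 M.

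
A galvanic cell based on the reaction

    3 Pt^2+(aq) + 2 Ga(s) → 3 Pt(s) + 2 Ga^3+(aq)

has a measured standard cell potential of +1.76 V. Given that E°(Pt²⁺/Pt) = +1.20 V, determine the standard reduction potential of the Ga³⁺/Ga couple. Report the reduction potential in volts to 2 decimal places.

−0.56 V

In the reaction as written the Pt²⁺/Pt couple is reduced (cathode) and Ga³⁺/Ga is oxidized (anode), so E°cell = E°(Pt²⁺/Pt) − E°(Ga³⁺/Ga).
E°(Ga³⁺/Ga) = E°(cathode) − E°cell = +1.20 − (+1.76) = −0.56 V.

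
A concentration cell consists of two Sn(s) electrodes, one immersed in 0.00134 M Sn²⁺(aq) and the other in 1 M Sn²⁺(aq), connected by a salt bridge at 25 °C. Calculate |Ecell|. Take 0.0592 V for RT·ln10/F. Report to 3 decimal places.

0.085 V

For a concentration cell E°cell = 0, since both electrodes use the same couple.
The compartment with the higher Sn²⁺(aq) concentration (1 M) acts as the cathode; ions are reduced there and produced at the dilute (0.00134 M) anode.
With n = 2, Ecell = −(0.0592/2)·log([dilute]/[conc]) = −(0.0592/2)·log(0.00134/1) = +0.085 V.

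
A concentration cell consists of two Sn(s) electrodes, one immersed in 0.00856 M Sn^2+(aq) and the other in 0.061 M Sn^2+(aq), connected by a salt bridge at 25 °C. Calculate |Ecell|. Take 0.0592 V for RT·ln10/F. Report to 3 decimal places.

For a concentration cell E°cell = 0, since both electrodes use the same couple.
The compartment with the higher Sn^2+(aq) concentration (0.061 M) acts as the cathode; ions are reduced there and produced at the dilute (0.00856 M) anode.
With n = 2, Ecell = −(0.0592/2)·log([dilute]/[conc]) = −(0.0592/2)·log(0.00856/0.061) = +0.025 V.

0.025 V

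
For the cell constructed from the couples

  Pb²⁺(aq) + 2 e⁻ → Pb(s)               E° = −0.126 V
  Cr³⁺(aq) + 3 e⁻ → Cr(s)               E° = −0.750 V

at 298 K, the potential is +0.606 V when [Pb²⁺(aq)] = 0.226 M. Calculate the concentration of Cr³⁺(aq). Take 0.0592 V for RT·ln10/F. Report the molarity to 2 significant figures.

Pb²⁺/Pb is the cathode (higher E°); E°cell = −0.126 − (−0.750) = +0.624 V with n = 6.
Rearranging E = E° − (0.0592/n)·log Q gives log Q = 6(+0.624 − (+0.606))/0.0592 = 1.824.
Balancing electrons gives 3 Pb²⁺(aq) + 2 Cr(s) → 3 Pb(s) + 2 Cr³⁺(aq); thus Q = [Cr³⁺(aq)]^2 / [Pb²⁺(aq)]^3.
Solving for the unknown gives log [Cr³⁺(aq)] = −0.057, so [Cr³⁺(aq)] ≈ 0.88 M.

0.88 M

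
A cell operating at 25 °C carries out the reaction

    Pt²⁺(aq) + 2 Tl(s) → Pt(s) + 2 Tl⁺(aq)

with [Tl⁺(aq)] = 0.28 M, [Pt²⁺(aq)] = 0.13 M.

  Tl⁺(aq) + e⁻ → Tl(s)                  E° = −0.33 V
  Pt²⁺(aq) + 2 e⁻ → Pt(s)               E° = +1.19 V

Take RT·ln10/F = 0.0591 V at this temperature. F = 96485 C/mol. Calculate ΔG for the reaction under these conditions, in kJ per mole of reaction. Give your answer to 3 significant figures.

E°cell = +1.19 − (−0.33) = +1.52 V; the balanced reaction transfers n = 2 electrons.
The reaction quotient is [Tl⁺(aq)]^2 / [Pt²⁺(aq)] = 0.603; by Nernst, E = +1.52 − (0.0591/2)(−0.220) = +1.5265 V.
ΔG = −nFE = −(2)(96485)(+1.5265) J/mol = −295 kJ/mol.

−295 kJ/mol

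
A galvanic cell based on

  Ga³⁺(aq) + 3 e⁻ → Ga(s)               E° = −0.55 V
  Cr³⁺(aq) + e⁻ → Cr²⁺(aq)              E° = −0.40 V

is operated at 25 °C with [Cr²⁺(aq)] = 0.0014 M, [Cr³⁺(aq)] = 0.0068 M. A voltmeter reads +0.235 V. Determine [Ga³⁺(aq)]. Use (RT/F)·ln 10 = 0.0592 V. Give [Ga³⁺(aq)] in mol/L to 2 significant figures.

0.0056 M

The Cr³⁺/Cr²⁺ couple has the larger reduction potential, so it is the cathode: E°cell = −0.40 − (−0.55) = +0.15 V and n = 3.
Rearranging E = E° − (0.0592/n)·log Q gives log Q = 3(+0.15 − (+0.235))/0.0592 = −4.307.
For 3 Cr³⁺(aq) + Ga(s) → 3 Cr²⁺(aq) + Ga³⁺(aq), the reaction quotient is Q = ([Cr²⁺(aq)]^3·[Ga³⁺(aq)]) / [Cr³⁺(aq)]^3.
Substituting the known concentrations and solving, log [Ga³⁺(aq)] = −2.248 and [Ga³⁺(aq)] = 0.0056 M.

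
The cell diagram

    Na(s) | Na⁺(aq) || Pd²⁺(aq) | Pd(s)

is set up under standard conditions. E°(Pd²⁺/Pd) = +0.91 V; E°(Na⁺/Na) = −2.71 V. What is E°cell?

By convention the left-hand electrode in cell notation is the anode (oxidation) and the right-hand electrode is the cathode (reduction).
E°cell = E°(right) − E°(left) = +0.91 − (−2.71) = +3.62 V.

+3.62 V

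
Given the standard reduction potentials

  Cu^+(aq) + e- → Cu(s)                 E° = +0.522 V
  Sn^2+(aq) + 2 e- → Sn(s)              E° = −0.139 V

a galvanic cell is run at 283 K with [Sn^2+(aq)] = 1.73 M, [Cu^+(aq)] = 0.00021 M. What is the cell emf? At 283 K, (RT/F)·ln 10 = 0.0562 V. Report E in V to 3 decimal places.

+0.448 V

Since E°(Cu⁺/Cu) > E°(Sn²⁺/Sn), Cu⁺/Cu serves as the cathode.
E°cell = +0.522 − (−0.139) = +0.661 V, with n = 2 electrons transferred.
The balanced reaction is 2 Cu^+(aq) + Sn(s) → 2 Cu(s) + Sn^2+(aq), so Q = [Sn^2+(aq)] / [Cu^+(aq)]^2 = 3.92×10^7 and log Q = 7.594.
E = E° − (0.0562/n)·log Q = +0.661 − (0.0562/2)(7.594) = +0.448 V.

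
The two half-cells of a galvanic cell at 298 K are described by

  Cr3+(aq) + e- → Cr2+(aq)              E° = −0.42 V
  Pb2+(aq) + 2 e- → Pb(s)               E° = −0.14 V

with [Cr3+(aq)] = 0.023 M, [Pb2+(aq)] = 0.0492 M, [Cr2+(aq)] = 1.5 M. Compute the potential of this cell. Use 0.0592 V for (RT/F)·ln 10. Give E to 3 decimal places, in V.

+0.349 V

Since E°(Pb²⁺/Pb) > E°(Cr³⁺/Cr²⁺), Pb²⁺/Pb serves as the cathode.
E°cell = −0.14 − (−0.42) = +0.28 V, with n = 2 electrons transferred.
Balancing gives Pb2+(aq) + 2 Cr2+(aq) → Pb(s) + 2 Cr3+(aq); hence Q = [Cr3+(aq)]^2 / ([Pb2+(aq)]·[Cr2+(aq)]^2) = 0.00478 (log Q = −2.321).
By the Nernst equation, E = +0.28 − (0.0592/2)·(−2.321) = +0.349 V.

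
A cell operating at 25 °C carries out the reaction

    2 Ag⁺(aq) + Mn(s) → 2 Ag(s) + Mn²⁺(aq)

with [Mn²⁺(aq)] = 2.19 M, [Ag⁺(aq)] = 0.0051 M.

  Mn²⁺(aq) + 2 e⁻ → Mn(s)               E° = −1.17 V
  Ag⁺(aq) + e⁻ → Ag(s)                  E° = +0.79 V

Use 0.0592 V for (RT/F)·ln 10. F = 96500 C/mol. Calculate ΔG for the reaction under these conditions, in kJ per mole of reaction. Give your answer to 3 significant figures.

The standard cell potential is +0.79 − (−1.17) = +1.96 V, with n = 2 electrons in the balanced equation.
Q = [Mn²⁺(aq)] / [Ag⁺(aq)]^2 = 8.42×10^4, so log Q = 4.925 and E = +1.96 − (0.0592/2)(4.925) = +1.8142 V.
Then ΔG = −nFE = −2 × 96500 × +1.8142 J/mol = −350 kJ/mol.

−350 kJ/mol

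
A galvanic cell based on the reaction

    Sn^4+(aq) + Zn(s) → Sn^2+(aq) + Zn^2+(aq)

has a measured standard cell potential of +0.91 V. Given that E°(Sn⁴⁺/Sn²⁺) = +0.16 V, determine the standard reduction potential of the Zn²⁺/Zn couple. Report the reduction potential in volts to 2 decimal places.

In the reaction as written the Sn⁴⁺/Sn²⁺ couple is reduced (cathode) and Zn²⁺/Zn is oxidized (anode), so E°cell = E°(Sn⁴⁺/Sn²⁺) − E°(Zn²⁺/Zn).
E°(Zn²⁺/Zn) = E°(cathode) − E°cell = +0.16 − (+0.91) = −0.75 V.

−0.75 V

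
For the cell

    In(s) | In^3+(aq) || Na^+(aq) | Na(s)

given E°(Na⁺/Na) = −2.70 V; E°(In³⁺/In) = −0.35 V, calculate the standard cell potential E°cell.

−2.35 V

By convention the left-hand electrode in cell notation is the anode (oxidation) and the right-hand electrode is the cathode (reduction).
E°cell = E°(right) − E°(left) = −2.70 − (−0.35) = −2.35 V.
The negative sign shows that, as written, the cell would require an external voltage to drive the reaction.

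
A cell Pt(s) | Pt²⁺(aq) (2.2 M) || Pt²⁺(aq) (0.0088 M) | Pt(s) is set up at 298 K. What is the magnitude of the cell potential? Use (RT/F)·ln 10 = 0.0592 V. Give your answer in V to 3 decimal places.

0.071 V

For a concentration cell E°cell = 0, since both electrodes use the same couple.
The compartment with the higher Pt²⁺(aq) concentration (2.2 M) acts as the cathode; ions are reduced there and produced at the dilute (0.0088 M) anode.
With n = 2, Ecell = −(0.0592/2)·log([dilute]/[conc]) = −(0.0592/2)·log(0.0088/2.2) = +0.071 V.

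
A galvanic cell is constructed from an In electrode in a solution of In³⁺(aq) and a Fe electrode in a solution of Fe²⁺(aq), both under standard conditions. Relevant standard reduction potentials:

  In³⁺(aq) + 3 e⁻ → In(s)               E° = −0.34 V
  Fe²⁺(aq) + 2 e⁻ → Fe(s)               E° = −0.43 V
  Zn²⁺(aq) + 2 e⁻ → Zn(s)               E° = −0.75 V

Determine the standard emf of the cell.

+0.09 V

Of the two couples in this cell, the one with the more positive reduction potential is reduced at the cathode: here that is In³⁺/In (−0.34 V); Fe²⁺/Fe (−0.43 V) is the anode.
E°cell = E°(cathode) − E°(anode) = −0.34 − (−0.43) = +0.09 V.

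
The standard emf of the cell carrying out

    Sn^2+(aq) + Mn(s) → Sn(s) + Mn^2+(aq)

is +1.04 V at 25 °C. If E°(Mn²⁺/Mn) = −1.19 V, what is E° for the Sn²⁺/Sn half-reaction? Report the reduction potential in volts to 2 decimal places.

−0.15 V

In the reaction as written the Sn²⁺/Sn couple is reduced (cathode) and Mn²⁺/Mn is oxidized (anode), so E°cell = E°(Sn²⁺/Sn) − E°(Mn²⁺/Mn).
E°(Sn²⁺/Sn) = E°cell + E°(anode) = +1.04 + (−1.19) = −0.15 V.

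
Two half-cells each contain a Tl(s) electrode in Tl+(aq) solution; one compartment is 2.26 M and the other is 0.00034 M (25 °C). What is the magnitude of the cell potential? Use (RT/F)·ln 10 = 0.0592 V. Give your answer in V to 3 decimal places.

For a concentration cell E°cell = 0, since both electrodes use the same couple.
The compartment with the higher Tl+(aq) concentration (2.26 M) acts as the cathode; ions are reduced there and produced at the dilute (0.00034 M) anode.
With n = 1, Ecell = −(0.0592/1)·log([dilute]/[conc]) = −(0.0592/1)·log(0.00034/2.26) = +0.226 V.

0.226 V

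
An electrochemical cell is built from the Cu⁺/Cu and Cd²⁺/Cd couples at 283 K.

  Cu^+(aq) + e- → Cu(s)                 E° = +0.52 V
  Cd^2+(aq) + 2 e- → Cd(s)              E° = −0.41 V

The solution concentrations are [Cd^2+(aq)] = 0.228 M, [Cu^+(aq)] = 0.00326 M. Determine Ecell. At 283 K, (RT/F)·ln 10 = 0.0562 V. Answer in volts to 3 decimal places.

+0.808 V

Since E°(Cu⁺/Cu) > E°(Cd²⁺/Cd), Cu⁺/Cu serves as the cathode.
E°cell = +0.52 − (−0.41) = +0.93 V, with n = 2 electrons transferred.
Balancing gives 2 Cu^+(aq) + Cd(s) → 2 Cu(s) + Cd^2+(aq); hence Q = [Cd^2+(aq)] / [Cu^+(aq)]^2 = 2.15×10^4 (log Q = 4.331).
By the Nernst equation, E = +0.93 − (0.0562/2)·(4.331) = +0.808 V.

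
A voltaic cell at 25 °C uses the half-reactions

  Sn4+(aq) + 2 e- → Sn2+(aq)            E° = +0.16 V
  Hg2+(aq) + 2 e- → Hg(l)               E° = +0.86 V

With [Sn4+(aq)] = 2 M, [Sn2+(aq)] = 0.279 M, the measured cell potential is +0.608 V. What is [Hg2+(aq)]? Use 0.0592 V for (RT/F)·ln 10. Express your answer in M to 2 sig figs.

With Hg²⁺/Hg at the cathode and Sn⁴⁺/Sn²⁺ at the anode, E°cell = +0.86 − (+0.16) = +0.70 V (n = 2).
Rearranging E = E° − (0.0592/n)·log Q gives log Q = 2(+0.70 − (+0.608))/0.0592 = 3.108.
The balanced reaction is Hg2+(aq) + Sn2+(aq) → Hg(l) + Sn4+(aq), so Q = [Sn4+(aq)] / ([Hg2+(aq)]·[Sn2+(aq)]).
Solving for the unknown gives log [Hg2+(aq)] = −2.253, so [Hg2+(aq)] ≈ 0.0056 M.

0.0056 M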